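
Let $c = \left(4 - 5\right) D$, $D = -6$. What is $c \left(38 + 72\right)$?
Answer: $660$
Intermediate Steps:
$c = 6$ ($c = \left(4 - 5\right) \left(-6\right) = \left(-1\right) \left(-6\right) = 6$)
$c \left(38 + 72\right) = 6 \left(38 + 72\right) = 6 \cdot 110 = 660$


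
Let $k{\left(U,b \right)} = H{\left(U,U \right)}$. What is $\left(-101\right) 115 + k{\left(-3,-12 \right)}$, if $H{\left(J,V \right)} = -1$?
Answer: $-11616$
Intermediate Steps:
$k{\left(U,b \right)} = -1$
$\left(-101\right) 115 + k{\left(-3,-12 \right)} = \left(-101\right) 115 - 1 = -11615 - 1 = -11616$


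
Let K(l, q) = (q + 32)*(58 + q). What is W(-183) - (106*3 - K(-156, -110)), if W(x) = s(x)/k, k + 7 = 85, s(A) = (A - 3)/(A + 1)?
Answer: 8844139/2366 ≈ 3738.0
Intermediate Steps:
s(A) = (-3 + A)/(1 + A)
K(l, q) = (32 + q)*(58 + q)
k = 78 (k = -7 + 85 = 78)
W(x) = (-3 + x)/(78*(1 + x)) (W(x) = ((-3 + x)/(1 + x))/78 = ((-3 + x)/(1 + x))*(1/78) = (-3 + x)/(78*(1 + x)))
W(-183) - (106*3 - K(-156, -110)) = (-3 - 183)/(78*(1 - 183)) - (106*3 - (1856 + (-110)² + 90*(-110))) = (1/78)*(-186)/(-182) - (318 - (1856 + 12100 - 9900)) = (1/78)*(-1/182)*(-186) - (318 - 1*4056) = 31/2366 - (318 - 4056) = 31/2366 - 1*(-3738) = 31/2366 + 3738 = 8844139/2366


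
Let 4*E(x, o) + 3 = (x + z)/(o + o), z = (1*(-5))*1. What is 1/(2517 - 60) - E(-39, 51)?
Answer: 143393/167076 ≈ 0.85825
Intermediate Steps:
z = -5 (z = -5*1 = -5)
E(x, o) = -3/4 + (-5 + x)/(8*o) (E(x, o) = -3/4 + ((x - 5)/(o + o))/4 = -3/4 + ((-5 + x)/((2*o)))/4 = -3/4 + ((-5 + x)*(1/(2*o)))/4 = -3/4 + ((-5 + x)/(2*o))/4 = -3/4 + (-5 + x)/(8*o))
1/(2517 - 60) - E(-39, 51) = 1/(2517 - 60) - (-5 - 39 - 6*51)/(8*51) = 1/2457 - (-5 - 39 - 306)/(8*51) = 1/2457 - (-350)/(8*51) = 1/2457 - 1*(-175/204) = 1/2457 + 175/204 = 143393/167076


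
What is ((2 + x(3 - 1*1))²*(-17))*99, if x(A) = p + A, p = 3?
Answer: -82467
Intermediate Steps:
x(A) = 3 + A
((2 + x(3 - 1*1))²*(-17))*99 = ((2 + (3 + (3 - 1*1)))²*(-17))*99 = ((2 + (3 + (3 - 1)))²*(-17))*99 = ((2 + (3 + 2))²*(-17))*99 = ((2 + 5)²*(-17))*99 = (7²*(-17))*99 = (49*(-17))*99 = -833*99 = -82467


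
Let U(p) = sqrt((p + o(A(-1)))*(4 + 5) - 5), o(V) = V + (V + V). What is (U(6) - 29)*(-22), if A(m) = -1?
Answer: 638 - 22*sqrt(22) ≈ 534.81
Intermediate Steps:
o(V) = 3*V (o(V) = V + 2*V = 3*V)
U(p) = sqrt(-32 + 9*p) (U(p) = sqrt((p + 3*(-1))*(4 + 5) - 5) = sqrt((p - 3)*9 - 5) = sqrt((-3 + p)*9 - 5) = sqrt((-27 + 9*p) - 5) = sqrt(-32 + 9*p))
(U(6) - 29)*(-22) = (sqrt(-32 + 9*6) - 29)*(-22) = (sqrt(-32 + 54) - 29)*(-22) = (sqrt(22) - 29)*(-22) = (-29 + sqrt(22))*(-22) = 638 - 22*sqrt(22)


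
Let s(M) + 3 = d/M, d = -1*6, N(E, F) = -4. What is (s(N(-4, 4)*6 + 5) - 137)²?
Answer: 7043716/361 ≈ 19512.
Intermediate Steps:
d = -6
s(M) = -3 - 6/M
(s(N(-4, 4)*6 + 5) - 137)² = ((-3 - 6/(-4*6 + 5)) - 137)² = ((-3 - 6/(-24 + 5)) - 137)² = ((-3 - 6/(-19)) - 137)² = ((-3 - 6*(-1/19)) - 137)² = ((-3 + 6/19) - 137)² = (-51/19 - 137)² = (-2654/19)² = 7043716/361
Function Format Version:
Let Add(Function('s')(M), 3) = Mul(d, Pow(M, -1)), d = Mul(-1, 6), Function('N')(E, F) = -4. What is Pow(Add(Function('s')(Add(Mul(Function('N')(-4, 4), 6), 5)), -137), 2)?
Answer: Rational(7043716, 361) ≈ 19512.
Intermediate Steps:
d = -6
Function('s')(M) = Add(-3, Mul(-6, Pow(M, -1)))
Pow(Add(Function('s')(Add(Mul(Function('N')(-4, 4), 6), 5)), -137), 2) = Pow(Add(Add(-3, Mul(-6, Pow(Add(Mul(-4, 6), 5), -1))), -137), 2) = Pow(Add(Add(-3, Mul(-6, Pow(Add(-24, 5), -1))), -137), 2) = Pow(Add(Add(-3, Mul(-6, Pow(-19, -1))), -137), 2) = Pow(Add(Add(-3, Mul(-6, Rational(-1, 19))), -137), 2) = Pow(Add(Add(-3, Rational(6, 19)), -137), 2) = Pow(Add(Rational(-51, 19), -137), 2) = Pow(Rational(-2654, 19), 2) = Rational(7043716, 361)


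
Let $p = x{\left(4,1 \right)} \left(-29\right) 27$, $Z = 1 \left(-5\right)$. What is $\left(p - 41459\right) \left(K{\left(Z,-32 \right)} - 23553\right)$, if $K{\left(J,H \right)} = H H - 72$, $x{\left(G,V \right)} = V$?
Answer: $954711442$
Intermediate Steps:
$Z = -5$
$p = -783$ ($p = 1 \left(-29\right) 27 = \left(-29\right) 27 = -783$)
$K{\left(J,H \right)} = -72 + H^{2}$ ($K{\left(J,H \right)} = H^{2} - 72 = -72 + H^{2}$)
$\left(p - 41459\right) \left(K{\left(Z,-32 \right)} - 23553\right) = \left(-783 - 41459\right) \left(\left(-72 + \left(-32\right)^{2}\right) - 23553\right) = - 42242 \left(\left(-72 + 1024\right) - 23553\right) = - 42242 \left(952 - 23553\right) = \left(-42242\right) \left(-22601\right) = 954711442$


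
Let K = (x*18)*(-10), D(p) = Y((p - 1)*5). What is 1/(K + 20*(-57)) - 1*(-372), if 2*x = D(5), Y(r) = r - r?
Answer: 424079/1140 ≈ 372.00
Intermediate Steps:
Y(r) = 0
D(p) = 0
x = 0 (x = (½)*0 = 0)
K = 0 (K = (0*18)*(-10) = 0*(-10) = 0)
1/(K + 20*(-57)) - 1*(-372) = 1/(0 + 20*(-57)) - 1*(-372) = 1/(0 - 1140) + 372 = 1/(-1140) + 372 = -1/1140 + 372 = 424079/1140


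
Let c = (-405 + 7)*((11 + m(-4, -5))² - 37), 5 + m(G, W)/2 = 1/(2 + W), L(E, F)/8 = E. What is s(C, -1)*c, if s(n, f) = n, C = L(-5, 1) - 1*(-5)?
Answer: -4624760/9 ≈ -5.1386e+5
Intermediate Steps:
L(E, F) = 8*E
m(G, W) = -10 + 2/(2 + W)
C = -35 (C = 8*(-5) - 1*(-5) = -40 + 5 = -35)
c = 132136/9 (c = (-405 + 7)*((11 + 2*(-9 - 5*(-5))/(2 - 5))² - 37) = -398*((11 + 2*(-9 + 25)/(-3))² - 37) = -398*((11 + 2*(-⅓)*16)² - 37) = -398*((11 - 32/3)² - 37) = -398*((⅓)² - 37) = -398*(⅑ - 37) = -398*(-332/9) = 132136/9 ≈ 14682.)
s(C, -1)*c = -35*132136/9 = -4624760/9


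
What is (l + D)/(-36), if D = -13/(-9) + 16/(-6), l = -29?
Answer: 68/81 ≈ 0.83951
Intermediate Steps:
D = -11/9 (D = -13*(-⅑) + 16*(-⅙) = 13/9 - 8/3 = -11/9 ≈ -1.2222)
(l + D)/(-36) = (-29 - 11/9)/(-36) = -272/9*(-1/36) = 68/81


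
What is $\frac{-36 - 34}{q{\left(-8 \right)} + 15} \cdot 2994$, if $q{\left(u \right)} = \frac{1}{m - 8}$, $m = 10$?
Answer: $- \frac{419160}{31} \approx -13521.0$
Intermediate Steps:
$q{\left(u \right)} = \frac{1}{2}$ ($q{\left(u \right)} = \frac{1}{10 - 8} = \frac{1}{2}$)
$\frac{-36 - 34}{q{\left(-8 \right)} + 15} \cdot 2994 = \frac{-36 - 34}{\frac{1}{2} + 15} \cdot 2994 = - \frac{70}{\frac{31}{2}} \cdot 2994 = \left(-70\right) \frac{2}{31} \cdot 2994 = \left(- \frac{140}{31}\right) 2994 = - \frac{419160}{31}$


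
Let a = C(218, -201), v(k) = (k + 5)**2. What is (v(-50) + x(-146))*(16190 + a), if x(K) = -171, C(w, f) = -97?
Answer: 29836422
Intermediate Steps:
v(k) = (5 + k)**2
a = -97
(v(-50) + x(-146))*(16190 + a) = ((5 - 50)**2 - 171)*(16190 - 97) = ((-45)**2 - 171)*16093 = (2025 - 171)*16093 = 1854*16093 = 29836422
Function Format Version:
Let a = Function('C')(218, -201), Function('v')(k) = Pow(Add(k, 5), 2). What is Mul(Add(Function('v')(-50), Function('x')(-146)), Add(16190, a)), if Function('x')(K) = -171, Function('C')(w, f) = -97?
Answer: 29836422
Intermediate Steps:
Function('v')(k) = Pow(Add(5, k), 2)
a = -97
Mul(Add(Function('v')(-50), Function('x')(-146)), Add(16190, a)) = Mul(Add(Pow(Add(5, -50), 2), -171), Add(16190, -97)) = Mul(Add(Pow(-45, 2), -171), 16093) = Mul(Add(2025, -171), 16093) = Mul(1854, 16093) = 29836422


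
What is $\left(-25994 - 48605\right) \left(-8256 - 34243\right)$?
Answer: $3170382901$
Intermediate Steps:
$\left(-25994 - 48605\right) \left(-8256 - 34243\right) = \left(-74599\right) \left(-42499\right) = 3170382901$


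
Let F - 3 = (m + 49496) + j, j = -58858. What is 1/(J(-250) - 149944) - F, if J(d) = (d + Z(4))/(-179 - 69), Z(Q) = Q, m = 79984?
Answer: -1313125893249/18592933 ≈ -70625.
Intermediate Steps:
J(d) = -1/62 - d/248 (J(d) = (d + 4)/(-179 - 69) = (4 + d)/(-248) = (4 + d)*(-1/248) = -1/62 - d/248)
F = 70625 (F = 3 + ((79984 + 49496) - 58858) = 3 + (129480 - 58858) = 3 + 70622 = 70625)
1/(J(-250) - 149944) - F = 1/((-1/62 - 1/248*(-250)) - 149944) - 1*70625 = 1/((-1/62 + 125/124) - 149944) - 70625 = 1/(123/124 - 149944) - 70625 = 1/(-18592933/124) - 70625 = -124/18592933 - 70625 = -1313125893249/18592933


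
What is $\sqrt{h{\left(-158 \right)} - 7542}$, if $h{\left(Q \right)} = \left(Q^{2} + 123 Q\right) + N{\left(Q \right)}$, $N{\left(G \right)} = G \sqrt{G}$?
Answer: $\sqrt{-2012 - 158 i \sqrt{158}} \approx 20.188 - 49.189 i$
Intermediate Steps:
$N{\left(G \right)} = G^{\frac{3}{2}}$
$h{\left(Q \right)} = Q^{2} + Q^{\frac{3}{2}} + 123 Q$ ($h{\left(Q \right)} = \left(Q^{2} + 123 Q\right) + Q^{\frac{3}{2}} = Q^{2} + Q^{\frac{3}{2}} + 123 Q$)
$\sqrt{h{\left(-158 \right)} - 7542} = \sqrt{\left(\left(-158\right)^{2} + \left(-158\right)^{\frac{3}{2}} + 123 \left(-158\right)\right) - 7542} = \sqrt{\left(24964 - 158 i \sqrt{158} - 19434\right) - 7542} = \sqrt{\left(5530 - 158 i \sqrt{158}\right) - 7542} = \sqrt{-2012 - 158 i \sqrt{158}}$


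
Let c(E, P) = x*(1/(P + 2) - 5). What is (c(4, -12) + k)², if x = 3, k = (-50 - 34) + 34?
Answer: 426409/100 ≈ 4264.1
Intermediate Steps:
k = -50 (k = -84 + 34 = -50)
c(E, P) = -15 + 3/(2 + P) (c(E, P) = 3*(1/(P + 2) - 5) = 3*(1/(2 + P) - 5) = 3*(-5 + 1/(2 + P)) = -15 + 3/(2 + P))
(c(4, -12) + k)² = (3*(-9 - 5*(-12))/(2 - 12) - 50)² = (3*(-9 + 60)/(-10) - 50)² = (3*(-⅒)*51 - 50)² = (-153/10 - 50)² = (-653/10)² = 426409/100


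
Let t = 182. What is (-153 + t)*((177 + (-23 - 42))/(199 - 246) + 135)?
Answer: 180757/47 ≈ 3845.9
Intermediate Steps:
(-153 + t)*((177 + (-23 - 42))/(199 - 246) + 135) = (-153 + 182)*((177 + (-23 - 42))/(199 - 246) + 135) = 29*((177 - 65)/(-47) + 135) = 29*(112*(-1/47) + 135) = 29*(-112/47 + 135) = 29*(6233/47) = 180757/47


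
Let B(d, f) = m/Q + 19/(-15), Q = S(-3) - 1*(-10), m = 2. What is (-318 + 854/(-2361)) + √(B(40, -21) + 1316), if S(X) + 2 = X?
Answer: -751652/2361 + √295905/15 ≈ -282.10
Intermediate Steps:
S(X) = -2 + X
Q = 5 (Q = (-2 - 3) - 1*(-10) = -5 + 10 = 5)
B(d, f) = -13/15 (B(d, f) = 2/5 + 19/(-15) = 2*(⅕) + 19*(-1/15) = ⅖ - 19/15 = -13/15)
(-318 + 854/(-2361)) + √(B(40, -21) + 1316) = (-318 + 854/(-2361)) + √(-13/15 + 1316) = (-318 + 854*(-1/2361)) + √(19727/15) = (-318 - 854/2361) + √295905/15 = -751652/2361 + √295905/15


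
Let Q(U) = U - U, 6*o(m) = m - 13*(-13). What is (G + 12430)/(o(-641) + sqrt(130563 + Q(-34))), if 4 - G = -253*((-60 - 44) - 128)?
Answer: -32753496/1119371 - 1249074*sqrt(14507)/1119371 ≈ -163.66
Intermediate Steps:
o(m) = 169/6 + m/6 (o(m) = (m - 13*(-13))/6 = (m + 169)/6 = (169 + m)/6 = 169/6 + m/6)
Q(U) = 0
G = -58692 (G = 4 - (-253)*((-60 - 44) - 128) = 4 - (-253)*(-104 - 128) = 4 - (-253)*(-232) = 4 - 1*58696 = 4 - 58696 = -58692)
(G + 12430)/(o(-641) + sqrt(130563 + Q(-34))) = (-58692 + 12430)/((169/6 + (1/6)*(-641)) + sqrt(130563 + 0)) = -46262/((169/6 - 641/6) + sqrt(130563)) = -46262/(-236/3 + 3*sqrt(14507))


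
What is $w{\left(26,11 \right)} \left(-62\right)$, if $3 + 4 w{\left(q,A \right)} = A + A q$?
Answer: $-4557$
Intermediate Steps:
$w{\left(q,A \right)} = - \frac{3}{4} + \frac{A}{4} + \frac{A q}{4}$ ($w{\left(q,A \right)} = - \frac{3}{4} + \frac{A + A q}{4} = - \frac{3}{4} + \left(\frac{A}{4} + \frac{A q}{4}\right) = - \frac{3}{4} + \frac{A}{4} + \frac{A q}{4}$)
$w{\left(26,11 \right)} \left(-62\right) = \left(- \frac{3}{4} + \frac{1}{4} \cdot 11 + \frac{1}{4} \cdot 11 \cdot 26\right) \left(-62\right) = \left(- \frac{3}{4} + \frac{11}{4} + \frac{143}{2}\right) \left(-62\right) = \frac{147}{2} \left(-62\right) = -4557$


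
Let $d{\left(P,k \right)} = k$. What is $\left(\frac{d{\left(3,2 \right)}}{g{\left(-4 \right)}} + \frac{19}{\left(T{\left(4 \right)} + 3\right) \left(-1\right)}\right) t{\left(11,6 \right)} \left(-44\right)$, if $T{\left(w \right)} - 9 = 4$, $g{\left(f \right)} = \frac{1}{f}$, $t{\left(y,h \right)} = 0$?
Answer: $0$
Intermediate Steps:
$T{\left(w \right)} = 13$ ($T{\left(w \right)} = 9 + 4 = 13$)
$\left(\frac{d{\left(3,2 \right)}}{g{\left(-4 \right)}} + \frac{19}{\left(T{\left(4 \right)} + 3\right) \left(-1\right)}\right) t{\left(11,6 \right)} \left(-44\right) = \left(\frac{2}{\frac{1}{-4}} + \frac{19}{\left(13 + 3\right) \left(-1\right)}\right) 0 \left(-44\right) = \left(\frac{2}{- \frac{1}{4}} + \frac{19}{16 \left(-1\right)}\right) 0 \left(-44\right) = \left(2 \left(-4\right) + \frac{19}{-16}\right) 0 \left(-44\right) = \left(-8 + 19 \left(- \frac{1}{16}\right)\right) 0 \left(-44\right) = \left(-8 - \frac{19}{16}\right) 0 \left(-44\right) = \left(- \frac{147}{16}\right) 0 \left(-44\right) = 0 \left(-44\right) = 0$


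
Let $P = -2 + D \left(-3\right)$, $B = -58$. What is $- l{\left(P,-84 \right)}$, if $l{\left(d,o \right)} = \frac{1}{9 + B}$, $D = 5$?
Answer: $\frac{1}{49} \approx 0.020408$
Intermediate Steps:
$P = -17$ ($P = -2 + 5 \left(-3\right) = -2 - 15 = -17$)
$l{\left(d,o \right)} = - \frac{1}{49}$ ($l{\left(d,o \right)} = \frac{1}{9 - 58} = \frac{1}{-49} = - \frac{1}{49}$)
$- l{\left(P,-84 \right)} = \left(-1\right) \left(- \frac{1}{49}\right) = \frac{1}{49}$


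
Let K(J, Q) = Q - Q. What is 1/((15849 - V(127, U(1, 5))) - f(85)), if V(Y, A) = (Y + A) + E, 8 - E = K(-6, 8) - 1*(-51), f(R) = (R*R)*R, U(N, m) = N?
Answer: -1/598361 ≈ -1.6712e-6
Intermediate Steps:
f(R) = R³ (f(R) = R²*R = R³)
K(J, Q) = 0
E = -43 (E = 8 - (0 - 1*(-51)) = 8 - (0 + 51) = 8 - 1*51 = 8 - 51 = -43)
V(Y, A) = -43 + A + Y (V(Y, A) = (Y + A) - 43 = (A + Y) - 43 = -43 + A + Y)
1/((15849 - V(127, U(1, 5))) - f(85)) = 1/((15849 - (-43 + 1 + 127)) - 1*85³) = 1/((15849 - 1*85) - 1*614125) = 1/((15849 - 85) - 614125) = 1/(15764 - 614125) = 1/(-598361) = -1/598361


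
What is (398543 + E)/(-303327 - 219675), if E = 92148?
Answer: -490691/523002 ≈ -0.93822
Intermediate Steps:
(398543 + E)/(-303327 - 219675) = (398543 + 92148)/(-303327 - 219675) = 490691/(-523002) = 490691*(-1/523002) = -490691/523002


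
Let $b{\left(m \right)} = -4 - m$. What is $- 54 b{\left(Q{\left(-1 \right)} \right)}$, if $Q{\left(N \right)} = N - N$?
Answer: $216$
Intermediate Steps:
$Q{\left(N \right)} = 0$
$- 54 b{\left(Q{\left(-1 \right)} \right)} = - 54 \left(-4 - 0\right) = - 54 \left(-4 + 0\right) = \left(-54\right) \left(-4\right) = 216$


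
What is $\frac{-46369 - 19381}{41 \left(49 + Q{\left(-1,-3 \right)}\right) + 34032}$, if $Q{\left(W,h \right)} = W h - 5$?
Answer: $- \frac{65750}{35959} \approx -1.8285$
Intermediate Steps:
$Q{\left(W,h \right)} = -5 + W h$
$\frac{-46369 - 19381}{41 \left(49 + Q{\left(-1,-3 \right)}\right) + 34032} = \frac{-46369 - 19381}{41 \left(49 - 2\right) + 34032} = - \frac{65750}{41 \left(49 + \left(-5 + 3\right)\right) + 34032} = - \frac{65750}{41 \left(49 - 2\right) + 34032} = - \frac{65750}{41 \cdot 47 + 34032} = - \frac{65750}{1927 + 34032} = - \frac{65750}{35959}$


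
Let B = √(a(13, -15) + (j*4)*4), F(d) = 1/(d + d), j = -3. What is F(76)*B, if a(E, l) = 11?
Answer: I*√37/152 ≈ 0.040018*I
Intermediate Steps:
F(d) = 1/(2*d)
B = I*√37 (B = √(11 - 3*4*4) = √(11 - 12*4) = √(11 - 48) = √(-37) = I*√37 ≈ 6.0828*I)
F(76)*B = ((½)/76)*(I*√37) = ((½)*(1/76))*(I*√37) = (I*√37)/152 = I*√37/152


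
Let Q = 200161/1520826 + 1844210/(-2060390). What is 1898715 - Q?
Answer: 594961574771224477/313349468214 ≈ 1.8987e+6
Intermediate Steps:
Q = -239231279467/313349468214 (Q = 200161*(1/1520826) + 1844210*(-1/2060390) = 200161/1520826 - 184421/206039 = -239231279467/313349468214 ≈ -0.76346)
1898715 - Q = 1898715 - 1*(-239231279467/313349468214) = 1898715 + 239231279467/313349468214 = 594961574771224477/313349468214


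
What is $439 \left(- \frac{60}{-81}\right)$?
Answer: $\frac{8780}{27} \approx 325.19$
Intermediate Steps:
$439 \left(- \frac{60}{-81}\right) = 439 \left(\left(-60\right) \left(- \frac{1}{81}\right)\right) = 439 \cdot \frac{20}{27} = \frac{8780}{27}$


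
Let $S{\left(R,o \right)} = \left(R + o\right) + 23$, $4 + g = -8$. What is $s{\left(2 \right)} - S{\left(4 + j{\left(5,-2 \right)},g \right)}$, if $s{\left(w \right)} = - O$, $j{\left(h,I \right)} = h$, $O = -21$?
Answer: $1$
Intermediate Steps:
$g = -12$ ($g = -4 - 8 = -12$)
$s{\left(w \right)} = 21$ ($s{\left(w \right)} = \left(-1\right) \left(-21\right) = 21$)
$S{\left(R,o \right)} = 23 + R + o$
$s{\left(2 \right)} - S{\left(4 + j{\left(5,-2 \right)},g \right)} = 21 - \left(23 + \left(4 + 5\right) - 12\right) = 21 - \left(23 + 9 - 12\right) = 21 - 20 = 1$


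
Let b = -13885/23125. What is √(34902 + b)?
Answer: √29862510005/925 ≈ 186.82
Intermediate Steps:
b = -2777/4625 (b = -13885*1/23125 = -2777/4625 ≈ -0.60043)
√(34902 + b) = √(34902 - 2777/4625) = √(161418973/4625) = √29862510005/925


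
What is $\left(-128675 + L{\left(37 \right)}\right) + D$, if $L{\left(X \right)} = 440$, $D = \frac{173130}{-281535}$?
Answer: $- \frac{2406854257}{18769} \approx -1.2824 \cdot 10^{5}$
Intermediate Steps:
$D = - \frac{11542}{18769}$ ($D = 173130 \left(- \frac{1}{281535}\right) = - \frac{11542}{18769} \approx -0.61495$)
$\left(-128675 + L{\left(37 \right)}\right) + D = \left(-128675 + 440\right) - \frac{11542}{18769} = -128235 - \frac{11542}{18769} = - \frac{2406854257}{18769}$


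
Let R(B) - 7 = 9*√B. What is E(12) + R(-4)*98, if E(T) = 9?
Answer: 695 + 1764*I ≈ 695.0 + 1764.0*I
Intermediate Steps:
R(B) = 7 + 9*√B
E(12) + R(-4)*98 = 9 + (7 + 9*√(-4))*98 = 9 + (7 + 9*(2*I))*98 = 9 + (7 + 18*I)*98 = 9 + (686 + 1764*I) = 695 + 1764*I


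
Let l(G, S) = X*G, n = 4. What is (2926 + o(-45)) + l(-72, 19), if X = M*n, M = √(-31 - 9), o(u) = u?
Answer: 2881 - 576*I*√10 ≈ 2881.0 - 1821.5*I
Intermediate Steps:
M = 2*I*√10 (M = √(-40) = 2*I*√10 ≈ 6.3246*I)
X = 8*I*√10 (X = (2*I*√10)*4 = 8*I*√10 ≈ 25.298*I)
l(G, S) = 8*I*G*√10 (l(G, S) = (8*I*√10)*G = 8*I*G*√10)
(2926 + o(-45)) + l(-72, 19) = (2926 - 45) + 8*I*(-72)*√10 = 2881 - 576*I*√10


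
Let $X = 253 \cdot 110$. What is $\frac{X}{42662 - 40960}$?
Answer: $\frac{605}{37} \approx 16.351$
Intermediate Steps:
$X = 27830$
$\frac{X}{42662 - 40960} = \frac{27830}{42662 - 40960} = \frac{27830}{1702} = 27830 \cdot \frac{1}{1702} = \frac{605}{37}$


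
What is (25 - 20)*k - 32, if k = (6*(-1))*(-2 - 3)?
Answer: 118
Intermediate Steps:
k = 30 (k = -6*(-5) = 30)
(25 - 20)*k - 32 = (25 - 20)*30 - 32 = 5*30 - 32 = 150 - 32 = 118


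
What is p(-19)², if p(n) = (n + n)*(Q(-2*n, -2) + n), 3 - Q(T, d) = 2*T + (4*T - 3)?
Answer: 83868964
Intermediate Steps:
Q(T, d) = 6 - 6*T (Q(T, d) = 3 - (2*T + (4*T - 3)) = 3 - (2*T + (-3 + 4*T)) = 3 - (-3 + 6*T) = 3 + (3 - 6*T) = 6 - 6*T)
p(n) = 2*n*(6 + 13*n) (p(n) = (n + n)*((6 - (-12)*n) + n) = (2*n)*((6 + 12*n) + n) = (2*n)*(6 + 13*n) = 2*n*(6 + 13*n))
p(-19)² = (2*(-19)*(6 + 13*(-19)))² = (2*(-19)*(6 - 247))² = (2*(-19)*(-241))² = 9158² = 83868964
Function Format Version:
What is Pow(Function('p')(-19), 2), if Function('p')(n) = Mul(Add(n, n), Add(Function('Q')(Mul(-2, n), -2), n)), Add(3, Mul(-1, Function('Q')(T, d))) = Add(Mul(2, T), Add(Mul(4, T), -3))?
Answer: 83868964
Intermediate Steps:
Function('Q')(T, d) = Add(6, Mul(-6, T)) (Function('Q')(T, d) = Add(3, Mul(-1, Add(Mul(2, T), Add(Mul(4, T), -3)))) = Add(3, Mul(-1, Add(Mul(2, T), Add(-3, Mul(4, T))))) = Add(3, Mul(-1, Add(-3, Mul(6, T)))) = Add(3, Add(3, Mul(-6, T))) = Add(6, Mul(-6, T)))
Function('p')(n) = Mul(2, n, Add(6, Mul(13, n))) (Function('p')(n) = Mul(Add(n, n), Add(Add(6, Mul(-6, Mul(-2, n))), n)) = Mul(Mul(2, n), Add(Add(6, Mul(12, n)), n)) = Mul(Mul(2, n), Add(6, Mul(13, n))) = Mul(2, n, Add(6, Mul(13, n))))
Pow(Function('p')(-19), 2) = Pow(Mul(2, -19, Add(6, Mul(13, -19))), 2) = Pow(Mul(2, -19, Add(6, -247)), 2) = Pow(Mul(2, -19, -241), 2) = Pow(9158, 2) = 83868964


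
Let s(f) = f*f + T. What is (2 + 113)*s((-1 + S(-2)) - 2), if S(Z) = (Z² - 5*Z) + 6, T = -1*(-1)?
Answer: 33350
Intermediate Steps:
T = 1
S(Z) = 6 + Z² - 5*Z
s(f) = 1 + f² (s(f) = f*f + 1 = f² + 1 = 1 + f²)
(2 + 113)*s((-1 + S(-2)) - 2) = (2 + 113)*(1 + ((-1 + (6 + (-2)² - 5*(-2))) - 2)²) = 115*(1 + ((-1 + (6 + 4 + 10)) - 2)²) = 115*(1 + ((-1 + 20) - 2)²) = 115*(1 + (19 - 2)²) = 115*(1 + 17²) = 115*(1 + 289) = 115*290 = 33350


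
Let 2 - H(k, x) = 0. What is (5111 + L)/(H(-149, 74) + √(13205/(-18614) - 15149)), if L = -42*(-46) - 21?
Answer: 261415016/282071147 - 7022*I*√5249086406274/282071147 ≈ 0.92677 - 57.035*I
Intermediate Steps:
H(k, x) = 2 (H(k, x) = 2 - 1*0 = 2 + 0 = 2)
L = 1911 (L = 1932 - 21 = 1911)
(5111 + L)/(H(-149, 74) + √(13205/(-18614) - 15149)) = (5111 + 1911)/(2 + √(13205/(-18614) - 15149)) = 7022/(2 + √(13205*(-1/18614) - 15149)) = 7022/(2 + √(-13205/18614 - 15149)) = 7022/(2 + √(-281996691/18614)) = 7022/(2 + I*√5249086406274/18614)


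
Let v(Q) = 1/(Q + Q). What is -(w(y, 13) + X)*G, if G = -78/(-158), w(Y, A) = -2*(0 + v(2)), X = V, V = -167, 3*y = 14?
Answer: 13065/158 ≈ 82.690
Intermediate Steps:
y = 14/3 (y = (⅓)*14 = 14/3 ≈ 4.6667)
v(Q) = 1/(2*Q)
X = -167
w(Y, A) = -½ (w(Y, A) = -2*(0 + (½)/2) = -2*(0 + (½)*(½)) = -2*(0 + ¼) = -2*¼ = -½)
G = 39/79 (G = -78*(-1/158) = 39/79 ≈ 0.49367)
-(w(y, 13) + X)*G = -(-½ - 167)*39/79 = -(-335)*39/(2*79) = -1*(-13065/158) = 13065/158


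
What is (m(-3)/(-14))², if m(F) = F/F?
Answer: 1/196 ≈ 0.0051020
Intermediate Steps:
m(F) = 1
(m(-3)/(-14))² = (1/(-14))² = (-1/14*1)² = (-1/14)² = 1/196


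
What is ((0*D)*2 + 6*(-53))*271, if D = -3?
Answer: -86178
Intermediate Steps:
((0*D)*2 + 6*(-53))*271 = ((0*(-3))*2 + 6*(-53))*271 = (0*2 - 318)*271 = (0 - 318)*271 = -318*271 = -86178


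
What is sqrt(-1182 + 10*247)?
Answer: 2*sqrt(322) ≈ 35.889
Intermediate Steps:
sqrt(-1182 + 10*247) = sqrt(-1182 + 2470) = sqrt(1288) = 2*sqrt(322)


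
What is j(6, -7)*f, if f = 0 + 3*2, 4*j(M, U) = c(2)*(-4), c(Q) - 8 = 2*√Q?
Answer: -48 - 12*√2 ≈ -64.971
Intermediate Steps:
c(Q) = 8 + 2*√Q
j(M, U) = -8 - 2*√2 (j(M, U) = ((8 + 2*√2)*(-4))/4 = (-32 - 8*√2)/4 = -8 - 2*√2)
f = 6 (f = 0 + 6 = 6)
j(6, -7)*f = (-8 - 2*√2)*6 = -48 - 12*√2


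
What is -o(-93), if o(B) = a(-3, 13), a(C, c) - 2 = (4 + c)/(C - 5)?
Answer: ⅛ ≈ 0.12500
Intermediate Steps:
a(C, c) = 2 + (4 + c)/(-5 + C) (a(C, c) = 2 + (4 + c)/(C - 5) = 2 + (4 + c)/(-5 + C))
o(B) = -⅛ (o(B) = (-6 + 13 + 2*(-3))/(-5 - 3) = (-6 + 13 - 6)/(-8) = -⅛*1 = -⅛)
-o(-93) = -1*(-⅛) = ⅛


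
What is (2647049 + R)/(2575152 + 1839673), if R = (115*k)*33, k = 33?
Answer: 2772284/4414825 ≈ 0.62795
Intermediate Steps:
R = 125235 (R = (115*33)*33 = 3795*33 = 125235)
(2647049 + R)/(2575152 + 1839673) = (2647049 + 125235)/(2575152 + 1839673) = 2772284/4414825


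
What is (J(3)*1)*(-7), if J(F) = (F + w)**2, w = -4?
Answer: -7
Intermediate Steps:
J(F) = (-4 + F)**2 (J(F) = (F - 4)**2 = (-4 + F)**2)
(J(3)*1)*(-7) = ((-4 + 3)**2*1)*(-7) = ((-1)**2*1)*(-7) = (1*1)*(-7) = 1*(-7) = -7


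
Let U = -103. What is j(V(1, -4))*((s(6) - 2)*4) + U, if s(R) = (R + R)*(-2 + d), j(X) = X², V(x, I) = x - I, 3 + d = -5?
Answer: -12303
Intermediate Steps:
d = -8 (d = -3 - 5 = -8)
s(R) = -20*R (s(R) = (R + R)*(-2 - 8) = (2*R)*(-10) = -20*R)
j(V(1, -4))*((s(6) - 2)*4) + U = (1 - 1*(-4))²*((-20*6 - 2)*4) - 103 = (1 + 4)²*((-120 - 2)*4) - 103 = 5²*(-122*4) - 103 = 25*(-488) - 103 = -12200 - 103 = -12303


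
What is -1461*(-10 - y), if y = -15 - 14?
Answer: -27759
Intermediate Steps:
y = -29
-1461*(-10 - y) = -1461*(-10 - 1*(-29)) = -1461*(-10 + 29) = -1461*19 = -27759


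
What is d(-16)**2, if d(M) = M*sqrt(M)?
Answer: -4096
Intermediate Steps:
d(M) = M**(3/2)
d(-16)**2 = ((-16)**(3/2))**2 = (-64*I)**2 = -4096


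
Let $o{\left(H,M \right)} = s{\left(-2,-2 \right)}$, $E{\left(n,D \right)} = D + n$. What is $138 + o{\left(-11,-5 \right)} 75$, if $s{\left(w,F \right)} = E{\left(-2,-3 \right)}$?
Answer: $-237$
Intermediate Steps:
$s{\left(w,F \right)} = -5$ ($s{\left(w,F \right)} = -3 - 2 = -5$)
$o{\left(H,M \right)} = -5$
$138 + o{\left(-11,-5 \right)} 75 = 138 - 375 = -237$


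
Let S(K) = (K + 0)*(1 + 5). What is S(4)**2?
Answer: 576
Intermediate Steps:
S(K) = 6*K (S(K) = K*6 = 6*K)
S(4)**2 = (6*4)**2 = 24**2 = 576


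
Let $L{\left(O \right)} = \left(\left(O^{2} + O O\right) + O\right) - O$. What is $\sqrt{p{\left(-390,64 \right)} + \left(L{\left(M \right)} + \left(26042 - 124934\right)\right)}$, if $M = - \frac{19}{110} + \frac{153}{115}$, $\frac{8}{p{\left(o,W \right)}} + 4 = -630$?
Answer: $\frac{i \sqrt{63607600123408302}}{802010} \approx 314.47 i$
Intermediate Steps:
$p{\left(o,W \right)} = - \frac{4}{317}$ ($p{\left(o,W \right)} = \frac{8}{-4 - 630} = \frac{8}{-634} = 8 \left(- \frac{1}{634}\right) = - \frac{4}{317}$)
$M = \frac{2929}{2530}$ ($M = \left(-19\right) \frac{1}{110} + 153 \cdot \frac{1}{115} = - \frac{19}{110} + \frac{153}{115} = \frac{2929}{2530} \approx 1.1577$)
$L{\left(O \right)} = 2 O^{2}$ ($L{\left(O \right)} = \left(\left(O^{2} + O^{2}\right) + O\right) - O = \left(2 O^{2} + O\right) - O = \left(O + 2 O^{2}\right) - O = 2 O^{2}$)
$\sqrt{p{\left(-390,64 \right)} + \left(L{\left(M \right)} + \left(26042 - 124934\right)\right)} = \sqrt{- \frac{4}{317} + \left(2 \left(\frac{2929}{2530}\right)^{2} + \left(26042 - 124934\right)\right)} = \sqrt{- \frac{4}{317} + \left(2 \cdot \frac{8579041}{6400900} + \left(26042 - 124934\right)\right)} = \sqrt{- \frac{4}{317} + \left(\frac{8579041}{3200450} - 98892\right)} = \sqrt{- \frac{4}{317} - \frac{316490322359}{3200450}} = \sqrt{- \frac{100327444989603}{1014542650}} = \frac{i \sqrt{63607600123408302}}{802010}$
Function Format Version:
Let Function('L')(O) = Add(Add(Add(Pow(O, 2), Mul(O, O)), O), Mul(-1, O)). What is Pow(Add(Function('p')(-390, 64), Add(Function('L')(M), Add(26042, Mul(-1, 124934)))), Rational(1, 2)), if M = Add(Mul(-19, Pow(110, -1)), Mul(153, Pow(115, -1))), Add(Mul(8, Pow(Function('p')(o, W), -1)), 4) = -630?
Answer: Mul(Rational(1, 802010), I, Pow(63607600123408302, Rational(1, 2))) ≈ Mul(314.47, I)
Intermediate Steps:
Function('p')(o, W) = Rational(-4, 317) (Function('p')(o, W) = Mul(8, Pow(Add(-4, -630), -1)) = Mul(8, Pow(-634, -1)) = Mul(8, Rational(-1, 634)) = Rational(-4, 317))
M = Rational(2929, 2530) (M = Add(Mul(-19, Rational(1, 110)), Mul(153, Rational(1, 115))) = Add(Rational(-19, 110), Rational(153, 115)) = Rational(2929, 2530) ≈ 1.1577)
Function('L')(O) = Mul(2, Pow(O, 2)) (Function('L')(O) = Add(Add(Add(Pow(O, 2), Pow(O, 2)), O), Mul(-1, O)) = Add(Add(Mul(2, Pow(O, 2)), O), Mul(-1, O)) = Add(Add(O, Mul(2, Pow(O, 2))), Mul(-1, O)) = Mul(2, Pow(O, 2)))
Pow(Add(Function('p')(-390, 64), Add(Function('L')(M), Add(26042, Mul(-1, 124934)))), Rational(1, 2)) = Pow(Add(Rational(-4, 317), Add(Mul(2, Pow(Rational(2929, 2530), 2)), Add(26042, Mul(-1, 124934)))), Rational(1, 2)) = Pow(Add(Rational(-4, 317), Add(Mul(2, Rational(8579041, 6400900)), Add(26042, -124934))), Rational(1, 2)) = Pow(Add(Rational(-4, 317), Add(Rational(8579041, 3200450), -98892)), Rational(1, 2)) = Pow(Add(Rational(-4, 317), Rational(-316490322359, 3200450)), Rational(1, 2)) = Pow(Rational(-100327444989603, 1014542650), Rational(1, 2)) = Mul(Rational(1, 802010), I, Pow(63607600123408302, Rational(1, 2)))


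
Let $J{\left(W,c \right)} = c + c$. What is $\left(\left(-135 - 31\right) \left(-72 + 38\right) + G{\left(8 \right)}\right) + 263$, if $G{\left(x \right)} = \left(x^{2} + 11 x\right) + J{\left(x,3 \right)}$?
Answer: $6065$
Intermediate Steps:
$J{\left(W,c \right)} = 2 c$
$G{\left(x \right)} = 6 + x^{2} + 11 x$ ($G{\left(x \right)} = \left(x^{2} + 11 x\right) + 2 \cdot 3 = \left(x^{2} + 11 x\right) + 6 = 6 + x^{2} + 11 x$)
$\left(\left(-135 - 31\right) \left(-72 + 38\right) + G{\left(8 \right)}\right) + 263 = \left(\left(-135 - 31\right) \left(-72 + 38\right) + \left(6 + 8^{2} + 11 \cdot 8\right)\right) + 263 = \left(\left(-166\right) \left(-34\right) + \left(6 + 64 + 88\right)\right) + 263 = \left(5644 + 158\right) + 263 = 5802 + 263 = 6065$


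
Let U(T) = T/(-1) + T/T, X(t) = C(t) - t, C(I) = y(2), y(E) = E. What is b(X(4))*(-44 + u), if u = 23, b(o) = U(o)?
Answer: -63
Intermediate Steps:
C(I) = 2
X(t) = 2 - t
U(T) = 1 - T (U(T) = T*(-1) + 1 = -T + 1 = 1 - T)
b(o) = 1 - o
b(X(4))*(-44 + u) = (1 - (2 - 1*4))*(-44 + 23) = (1 - (2 - 4))*(-21) = (1 - 1*(-2))*(-21) = (1 + 2)*(-21) = 3*(-21) = -63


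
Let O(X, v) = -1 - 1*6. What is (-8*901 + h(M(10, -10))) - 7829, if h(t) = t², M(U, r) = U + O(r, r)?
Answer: -15028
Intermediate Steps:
O(X, v) = -7 (O(X, v) = -1 - 6 = -7)
M(U, r) = -7 + U (M(U, r) = U - 7 = -7 + U)
(-8*901 + h(M(10, -10))) - 7829 = (-8*901 + (-7 + 10)²) - 7829 = (-7208 + 3²) - 7829 = (-7208 + 9) - 7829 = -7199 - 7829 = -15028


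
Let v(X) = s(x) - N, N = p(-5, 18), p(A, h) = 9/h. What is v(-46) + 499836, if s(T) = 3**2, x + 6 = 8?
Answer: 999689/2 ≈ 4.9984e+5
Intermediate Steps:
x = 2 (x = -6 + 8 = 2)
s(T) = 9
N = 1/2 (N = 9/18 = 9*(1/18) = 1/2 ≈ 0.50000)
v(X) = 17/2 (v(X) = 9 - 1*1/2 = 9 - 1/2 = 17/2)
v(-46) + 499836 = 17/2 + 499836 = 999689/2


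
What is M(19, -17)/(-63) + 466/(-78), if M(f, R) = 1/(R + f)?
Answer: -9799/1638 ≈ -5.9823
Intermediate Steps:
M(19, -17)/(-63) + 466/(-78) = 1/((-17 + 19)*(-63)) + 466/(-78) = -1/63/2 + 466*(-1/78) = (½)*(-1/63) - 233/39 = -1/126 - 233/39 = -9799/1638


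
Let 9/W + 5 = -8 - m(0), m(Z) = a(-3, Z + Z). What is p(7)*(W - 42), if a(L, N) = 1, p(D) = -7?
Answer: 597/2 ≈ 298.50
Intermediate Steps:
m(Z) = 1
W = -9/14 (W = 9/(-5 + (-8 - 1*1)) = 9/(-5 + (-8 - 1)) = 9/(-5 - 9) = 9/(-14) = 9*(-1/14) = -9/14 ≈ -0.64286)
p(7)*(W - 42) = -7*(-9/14 - 42) = -7*(-597/14) = 597/2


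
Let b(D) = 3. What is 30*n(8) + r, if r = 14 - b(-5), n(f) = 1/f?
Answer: 59/4 ≈ 14.750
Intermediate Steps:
r = 11 (r = 14 - 1*3 = 14 - 3 = 11)
30*n(8) + r = 30/8 + 11 = 30*(1/8) + 11 = 15/4 + 11 = 59/4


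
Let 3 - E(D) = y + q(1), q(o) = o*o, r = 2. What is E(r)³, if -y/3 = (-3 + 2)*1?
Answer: -1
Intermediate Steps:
q(o) = o²
y = 3 (y = -3*(-3 + 2) = -(-3) = -3*(-1) = 3)
E(D) = -1 (E(D) = 3 - (3 + 1²) = 3 - (3 + 1) = 3 - 1*4 = 3 - 4 = -1)
E(r)³ = (-1)³ = -1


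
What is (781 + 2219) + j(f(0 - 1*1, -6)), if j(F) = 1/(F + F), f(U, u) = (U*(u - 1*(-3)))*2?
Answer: 36001/12 ≈ 3000.1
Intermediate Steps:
f(U, u) = 2*U*(3 + u) (f(U, u) = (U*(u + 3))*2 = (U*(3 + u))*2 = 2*U*(3 + u))
j(F) = 1/(2*F)
(781 + 2219) + j(f(0 - 1*1, -6)) = (781 + 2219) + 1/(2*((2*(0 - 1*1)*(3 - 6)))) = 3000 + 1/(2*((2*(0 - 1)*(-3)))) = 3000 + 1/(2*((2*(-1)*(-3)))) = 3000 + (½)/6 = 3000 + (½)*(⅙) = 3000 + 1/12 = 36001/12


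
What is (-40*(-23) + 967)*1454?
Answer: 2743698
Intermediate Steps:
(-40*(-23) + 967)*1454 = (920 + 967)*1454 = 1887*1454 = 2743698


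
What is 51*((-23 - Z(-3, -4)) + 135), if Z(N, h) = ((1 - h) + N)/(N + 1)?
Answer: 5763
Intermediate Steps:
Z(N, h) = (1 + N - h)/(1 + N)
51*((-23 - Z(-3, -4)) + 135) = 51*((-23 - (1 - 3 - 1*(-4))/(1 - 3)) + 135) = 51*((-23 - (1 - 3 + 4)/(-2)) + 135) = 51*((-23 - (-1)*2/2) + 135) = 51*((-23 - 1*(-1)) + 135) = 51*((-23 + 1) + 135) = 51*(-22 + 135) = 51*113 = 5763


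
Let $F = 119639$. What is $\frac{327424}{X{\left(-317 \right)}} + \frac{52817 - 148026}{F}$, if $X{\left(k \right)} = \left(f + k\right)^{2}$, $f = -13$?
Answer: $\frac{7201104959}{3257171775} \approx 2.2108$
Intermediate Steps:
$X{\left(k \right)} = \left(-13 + k\right)^{2}$
$\frac{327424}{X{\left(-317 \right)}} + \frac{52817 - 148026}{F} = \frac{327424}{\left(-13 - 317\right)^{2}} + \frac{52817 - 148026}{119639} = \frac{327424}{\left(-330\right)^{2}} - \frac{95209}{119639} = \frac{327424}{108900} - \frac{95209}{119639} = 327424 \cdot \frac{1}{108900} - \frac{95209}{119639} = \frac{81856}{27225} - \frac{95209}{119639} = \frac{7201104959}{3257171775}$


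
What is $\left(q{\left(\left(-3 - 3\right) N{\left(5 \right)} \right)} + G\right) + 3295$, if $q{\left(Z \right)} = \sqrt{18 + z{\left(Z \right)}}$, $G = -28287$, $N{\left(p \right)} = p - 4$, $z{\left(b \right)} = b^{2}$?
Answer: $-24992 + 3 \sqrt{6} \approx -24985.0$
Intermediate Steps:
$N{\left(p \right)} = -4 + p$
$q{\left(Z \right)} = \sqrt{18 + Z^{2}}$
$\left(q{\left(\left(-3 - 3\right) N{\left(5 \right)} \right)} + G\right) + 3295 = \left(\sqrt{18 + \left(\left(-3 - 3\right) \left(-4 + 5\right)\right)^{2}} - 28287\right) + 3295 = \left(\sqrt{18 + \left(\left(-6\right) 1\right)^{2}} - 28287\right) + 3295 = \left(\sqrt{18 + \left(-6\right)^{2}} - 28287\right) + 3295 = \left(\sqrt{18 + 36} - 28287\right) + 3295 = \left(\sqrt{54} - 28287\right) + 3295 = \left(3 \sqrt{6} - 28287\right) + 3295 = \left(-28287 + 3 \sqrt{6}\right) + 3295 = -24992 + 3 \sqrt{6}$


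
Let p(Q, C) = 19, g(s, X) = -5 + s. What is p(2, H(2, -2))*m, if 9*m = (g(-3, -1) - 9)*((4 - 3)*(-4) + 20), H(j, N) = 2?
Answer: -5168/9 ≈ -574.22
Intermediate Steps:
m = -272/9 (m = (((-5 - 3) - 9)*((4 - 3)*(-4) + 20))/9 = ((-8 - 9)*(1*(-4) + 20))/9 = (-17*(-4 + 20))/9 = (-17*16)/9 = (1/9)*(-272) = -272/9 ≈ -30.222)
p(2, H(2, -2))*m = 19*(-272/9) = -5168/9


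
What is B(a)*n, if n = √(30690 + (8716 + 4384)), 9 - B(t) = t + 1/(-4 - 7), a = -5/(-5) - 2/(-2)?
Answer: 78*√43790/11 ≈ 1483.8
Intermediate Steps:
a = 2 (a = -5*(-⅕) - 2*(-½) = 1 + 1 = 2)
B(t) = 100/11 - t (B(t) = 9 - (t + 1/(-4 - 7)) = 9 - (t + 1/(-11)) = 9 - (t - 1/11) = 9 - (-1/11 + t) = 9 + (1/11 - t) = 100/11 - t)
n = √43790 (n = √(30690 + 13100) = √43790 ≈ 209.26)
B(a)*n = (100/11 - 1*2)*√43790 = (100/11 - 2)*√43790 = 78*√43790/11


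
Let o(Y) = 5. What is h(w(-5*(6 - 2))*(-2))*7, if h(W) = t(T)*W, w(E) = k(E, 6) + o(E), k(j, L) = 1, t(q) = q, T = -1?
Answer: 84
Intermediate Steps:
w(E) = 6 (w(E) = 1 + 5 = 6)
h(W) = -W
h(w(-5*(6 - 2))*(-2))*7 = -6*(-2)*7 = -1*(-12)*7 = 12*7 = 84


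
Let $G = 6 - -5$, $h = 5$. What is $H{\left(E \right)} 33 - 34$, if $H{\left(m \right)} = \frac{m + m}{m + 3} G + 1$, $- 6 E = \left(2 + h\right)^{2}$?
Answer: $\frac{35543}{31} \approx 1146.5$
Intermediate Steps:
$E = - \frac{49}{6}$ ($E = - \frac{\left(2 + 5\right)^{2}}{6} = - \frac{7^{2}}{6} = \left(- \frac{1}{6}\right) 49 = - \frac{49}{6} \approx -8.1667$)
$G = 11$ ($G = 6 + 5 = 11$)
$H{\left(m \right)} = 1 + \frac{22 m}{3 + m}$ ($H{\left(m \right)} = \frac{m + m}{m + 3} \cdot 11 + 1 = \frac{2 m}{3 + m} 11 + 1 = \frac{22 m}{3 + m} + 1 = 1 + \frac{22 m}{3 + m}$)
$H{\left(E \right)} 33 - 34 = \frac{3 + 23 \left(- \frac{49}{6}\right)}{3 - \frac{49}{6}} \cdot 33 - 34 = \frac{3 - \frac{1127}{6}}{- \frac{31}{6}} \cdot 33 - 34 = \left(- \frac{6}{31}\right) \left(- \frac{1109}{6}\right) 33 - 34 = \frac{1109}{31} \cdot 33 - 34 = \frac{36597}{31} - 34 = \frac{35543}{31}$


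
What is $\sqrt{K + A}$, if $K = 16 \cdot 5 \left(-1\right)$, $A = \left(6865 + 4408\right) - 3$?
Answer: $\sqrt{11190} \approx 105.78$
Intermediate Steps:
$A = 11270$ ($A = 11273 - 3 = 11270$)
$K = -80$ ($K = 80 \left(-1\right) = -80$)
$\sqrt{K + A} = \sqrt{-80 + 11270} = \sqrt{11190}$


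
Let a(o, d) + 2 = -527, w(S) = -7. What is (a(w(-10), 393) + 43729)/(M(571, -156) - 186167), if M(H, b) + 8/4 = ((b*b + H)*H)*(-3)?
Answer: -2160/2142593 ≈ -0.0010081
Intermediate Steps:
a(o, d) = -529 (a(o, d) = -2 - 527 = -529)
M(H, b) = -2 - 3*H*(H + b**2) (M(H, b) = -2 + ((b*b + H)*H)*(-3) = -2 + ((b**2 + H)*H)*(-3) = -2 + ((H + b**2)*H)*(-3) = -2 + (H*(H + b**2))*(-3) = -2 - 3*H*(H + b**2))
(a(w(-10), 393) + 43729)/(M(571, -156) - 186167) = (-529 + 43729)/((-2 - 3*571**2 - 3*571*(-156)**2) - 186167) = 43200/((-2 - 3*326041 - 3*571*24336) - 186167) = 43200/((-2 - 978123 - 41687568) - 186167) = 43200/(-42665693 - 186167) = 43200/(-42851860) = 43200*(-1/42851860) = -2160/2142593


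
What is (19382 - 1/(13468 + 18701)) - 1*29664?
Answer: -330761659/32169 ≈ -10282.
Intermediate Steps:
(19382 - 1/(13468 + 18701)) - 1*29664 = (19382 - 1/32169) - 29664 = 623499557/32169 - 29664 = -330761659/32169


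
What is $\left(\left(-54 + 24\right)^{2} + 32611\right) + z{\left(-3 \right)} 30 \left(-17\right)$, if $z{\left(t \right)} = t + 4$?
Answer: $33001$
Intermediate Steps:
$z{\left(t \right)} = 4 + t$
$\left(\left(-54 + 24\right)^{2} + 32611\right) + z{\left(-3 \right)} 30 \left(-17\right) = \left(\left(-54 + 24\right)^{2} + 32611\right) + \left(4 - 3\right) 30 \left(-17\right) = \left(\left(-30\right)^{2} + 32611\right) + 1 \cdot 30 \left(-17\right) = \left(900 + 32611\right) + 30 \left(-17\right) = 33511 - 510 = 33001$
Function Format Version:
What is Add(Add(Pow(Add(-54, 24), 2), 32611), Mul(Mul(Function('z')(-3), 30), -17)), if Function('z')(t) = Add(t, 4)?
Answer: 33001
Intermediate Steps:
Function('z')(t) = Add(4, t)
Add(Add(Pow(Add(-54, 24), 2), 32611), Mul(Mul(Function('z')(-3), 30), -17)) = Add(Add(Pow(Add(-54, 24), 2), 32611), Mul(Mul(Add(4, -3), 30), -17)) = Add(Add(Pow(-30, 2), 32611), Mul(Mul(1, 30), -17)) = Add(Add(900, 32611), Mul(30, -17)) = Add(33511, -510) = 33001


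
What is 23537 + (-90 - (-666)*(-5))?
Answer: 20117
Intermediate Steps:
23537 + (-90 - (-666)*(-5)) = 23537 + (-90 - 18*185) = 23537 + (-90 - 3330) = 23537 - 3420 = 20117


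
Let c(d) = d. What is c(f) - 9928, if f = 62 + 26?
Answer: -9840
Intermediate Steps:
f = 88
c(f) - 9928 = 88 - 9928 = -9840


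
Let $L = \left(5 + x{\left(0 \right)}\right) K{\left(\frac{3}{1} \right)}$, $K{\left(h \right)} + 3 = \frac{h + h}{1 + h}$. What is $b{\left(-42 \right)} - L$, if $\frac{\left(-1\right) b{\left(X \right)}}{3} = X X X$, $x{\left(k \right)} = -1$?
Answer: $222270$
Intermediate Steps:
$K{\left(h \right)} = -3 + \frac{2 h}{1 + h}$ ($K{\left(h \right)} = -3 + \frac{h + h}{1 + h} = -3 + \frac{2 h}{1 + h}$)
$L = -6$ ($L = \left(5 - 1\right) \frac{-3 - \frac{3}{1}}{1 + \frac{3}{1}} = 4 \frac{-3 - 3 \cdot 1}{1 + 3 \cdot 1} = 4 \frac{-3 - 3}{1 + 3} = 4 \frac{-3 - 3}{4} = 4 \cdot \frac{1}{4} \left(-6\right) = 4 \left(- \frac{3}{2}\right) = -6$)
$b{\left(X \right)} = - 3 X^{3}$ ($b{\left(X \right)} = - 3 X X X = - 3 X^{2} X = - 3 X^{3}$)
$b{\left(-42 \right)} - L = - 3 \left(-42\right)^{3} - -6 = \left(-3\right) \left(-74088\right) + 6 = 222264 + 6 = 222270$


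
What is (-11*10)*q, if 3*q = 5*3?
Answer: -550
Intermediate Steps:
q = 5 (q = (5*3)/3 = (⅓)*15 = 5)
(-11*10)*q = -11*10*5 = -110*5 = -550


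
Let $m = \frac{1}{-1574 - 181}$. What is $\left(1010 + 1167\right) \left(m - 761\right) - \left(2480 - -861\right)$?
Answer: $- \frac{2913368867}{1755} \approx -1.66 \cdot 10^{6}$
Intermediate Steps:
$m = - \frac{1}{1755}$ ($m = \frac{1}{-1574 + \left(-424 + 243\right)} = \frac{1}{-1574 - 181} = \frac{1}{-1755} = - \frac{1}{1755} \approx -0.0005698$)
$\left(1010 + 1167\right) \left(m - 761\right) - \left(2480 - -861\right) = \left(1010 + 1167\right) \left(- \frac{1}{1755} - 761\right) - \left(2480 - -861\right) = 2177 \left(- \frac{1335556}{1755}\right) - \left(2480 + 861\right) = - \frac{2907505412}{1755} - 3341 = - \frac{2913368867}{1755}$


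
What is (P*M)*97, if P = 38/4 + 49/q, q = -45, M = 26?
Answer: 954577/45 ≈ 21213.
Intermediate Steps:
P = 757/90 (P = 38/4 + 49/(-45) = 38*(¼) + 49*(-1/45) = 19/2 - 49/45 = 757/90 ≈ 8.4111)
(P*M)*97 = ((757/90)*26)*97 = (9841/45)*97 = 954577/45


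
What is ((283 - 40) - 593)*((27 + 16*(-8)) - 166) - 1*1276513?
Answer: -1183063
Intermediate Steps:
((283 - 40) - 593)*((27 + 16*(-8)) - 166) - 1*1276513 = (243 - 593)*((27 - 128) - 166) - 1276513 = -350*(-101 - 166) - 1276513 = -350*(-267) - 1276513 = 93450 - 1276513 = -1183063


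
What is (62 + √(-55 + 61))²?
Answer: (62 + √6)² ≈ 4153.7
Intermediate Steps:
(62 + √(-55 + 61))² = (62 + √6)²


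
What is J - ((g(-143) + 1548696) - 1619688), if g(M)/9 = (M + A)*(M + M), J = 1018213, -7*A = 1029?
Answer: 342745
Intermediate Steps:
A = -147 (A = -1/7*1029 = -147)
g(M) = 18*M*(-147 + M) (g(M) = 9*((M - 147)*(M + M)) = 9*((-147 + M)*(2*M)) = 9*(2*M*(-147 + M)) = 18*M*(-147 + M))
J - ((g(-143) + 1548696) - 1619688) = 1018213 - ((18*(-143)*(-147 - 143) + 1548696) - 1619688) = 1018213 - ((18*(-143)*(-290) + 1548696) - 1619688) = 1018213 - ((746460 + 1548696) - 1619688) = 1018213 - (2295156 - 1619688) = 1018213 - 1*675468 = 1018213 - 675468 = 342745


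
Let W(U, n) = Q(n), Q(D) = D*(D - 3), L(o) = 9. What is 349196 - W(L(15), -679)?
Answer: -113882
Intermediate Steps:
Q(D) = D*(-3 + D)
W(U, n) = n*(-3 + n)
349196 - W(L(15), -679) = 349196 - (-679)*(-3 - 679) = 349196 - (-679)*(-682) = 349196 - 1*463078 = 349196 - 463078 = -113882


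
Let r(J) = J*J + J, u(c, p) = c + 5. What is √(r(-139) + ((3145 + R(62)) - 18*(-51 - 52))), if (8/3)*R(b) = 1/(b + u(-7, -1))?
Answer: √38689610/40 ≈ 155.50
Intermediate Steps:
u(c, p) = 5 + c
R(b) = 3/(8*(-2 + b)) (R(b) = 3/(8*(b + (5 - 7))) = 3/(8*(b - 2)) = 3/(8*(-2 + b)))
r(J) = J + J² (r(J) = J² + J = J + J²)
√(r(-139) + ((3145 + R(62)) - 18*(-51 - 52))) = √(-139*(1 - 139) + ((3145 + 3/(8*(-2 + 62))) - 18*(-51 - 52))) = √(-139*(-138) + ((3145 + (3/8)/60) - 18*(-103))) = √(19182 + ((3145 + (3/8)*(1/60)) + 1854)) = √(19182 + ((3145 + 1/160) + 1854)) = √(19182 + (503201/160 + 1854)) = √(19182 + 799841/160) = √(3868961/160) = √38689610/40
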